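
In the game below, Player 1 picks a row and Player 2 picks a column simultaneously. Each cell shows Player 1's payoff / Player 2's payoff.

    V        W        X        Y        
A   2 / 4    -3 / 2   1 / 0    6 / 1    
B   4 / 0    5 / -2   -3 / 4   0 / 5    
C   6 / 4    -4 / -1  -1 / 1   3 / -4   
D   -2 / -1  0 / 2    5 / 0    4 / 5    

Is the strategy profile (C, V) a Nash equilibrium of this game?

Holding Player 2 at V: Player 1 gets 6 from C, versus 2 from A, 4 from B, -2 from D. No profitable deviation for Player 1.
Holding Player 1 at C: Player 2 gets 4 from V, versus -1 from W, 1 from X, -4 from Y. No profitable deviation for Player 2 either.

Yes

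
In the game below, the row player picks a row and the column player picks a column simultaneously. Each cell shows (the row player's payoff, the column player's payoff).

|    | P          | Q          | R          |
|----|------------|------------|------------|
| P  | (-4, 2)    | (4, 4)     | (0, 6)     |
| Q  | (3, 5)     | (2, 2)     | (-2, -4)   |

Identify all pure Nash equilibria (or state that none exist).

(P, R) and (Q, P)

A profile is a Nash equilibrium when each player is best-responding to the other.
The row player's best responses — vs P: Q (payoff 3); vs Q: P (payoff 4); vs R: P (payoff 0).
The column player's best responses — vs P: R (payoff 6); vs Q: P (payoff 5).
Mutual best responses occur at (P, R) and (Q, P); at each, neither player gains by switching.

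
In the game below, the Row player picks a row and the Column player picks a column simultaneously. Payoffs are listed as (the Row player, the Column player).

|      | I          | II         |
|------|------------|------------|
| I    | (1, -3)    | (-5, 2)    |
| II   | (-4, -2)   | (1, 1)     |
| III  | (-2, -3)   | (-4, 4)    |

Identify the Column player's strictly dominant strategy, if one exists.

II

A strategy is strictly dominant if it gives the Column player a strictly higher payoff than every other strategy, against every choice by the opponent.
II strictly dominates: vs I: 2 > -3; vs II: 1 > -2; vs III: 4 > -3.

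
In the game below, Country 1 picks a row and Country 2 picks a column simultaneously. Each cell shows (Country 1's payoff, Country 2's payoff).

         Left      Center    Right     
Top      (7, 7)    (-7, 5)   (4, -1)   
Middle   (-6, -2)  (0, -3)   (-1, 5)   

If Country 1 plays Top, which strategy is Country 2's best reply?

Left

With Country 1 fixed at Top, Country 2's payoffs are: Left → 7, Center → 5, Right → -1.
The maximum is 7, achieved by Left.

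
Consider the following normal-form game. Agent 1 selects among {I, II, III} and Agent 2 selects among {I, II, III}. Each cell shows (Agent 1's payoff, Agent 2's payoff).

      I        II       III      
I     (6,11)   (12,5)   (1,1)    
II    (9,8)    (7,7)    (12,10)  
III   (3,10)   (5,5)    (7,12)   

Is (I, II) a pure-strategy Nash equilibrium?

No

Holding Agent 2 at II: Agent 1 gets 12 from I, versus 7 from II, 5 from III. No profitable deviation for Agent 1.
Holding Agent 1 at I: Agent 2 gets 5 from II but could get 11 by switching to I. Agent 2 has a profitable deviation.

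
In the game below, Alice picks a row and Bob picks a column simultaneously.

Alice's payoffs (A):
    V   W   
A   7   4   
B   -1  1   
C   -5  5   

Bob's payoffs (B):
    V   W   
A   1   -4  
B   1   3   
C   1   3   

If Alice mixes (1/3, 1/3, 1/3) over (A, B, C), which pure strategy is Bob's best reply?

Compute Bob's expected payoff from each pure strategy against the given mix.
V: (1/3)·1 + (1/3)·1 + (1/3)·1 = 1
W: (1/3)·(-4) + (1/3)·3 + (1/3)·3 = 2/3
Highest expected payoff is 1, from V.

V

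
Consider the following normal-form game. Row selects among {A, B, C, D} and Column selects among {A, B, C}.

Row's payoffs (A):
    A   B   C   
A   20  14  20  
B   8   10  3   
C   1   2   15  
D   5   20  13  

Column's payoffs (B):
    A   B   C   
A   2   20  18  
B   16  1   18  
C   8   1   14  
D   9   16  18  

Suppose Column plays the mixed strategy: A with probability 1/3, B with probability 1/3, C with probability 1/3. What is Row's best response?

A

Row's best reply maximizes expected payoff against the mix.
A: (1/3)·20 + (1/3)·14 + (1/3)·20 = 18
B: (1/3)·8 + (1/3)·10 + (1/3)·3 = 7
C: (1/3)·1 + (1/3)·2 + (1/3)·15 = 6
D: (1/3)·5 + (1/3)·20 + (1/3)·13 = 38/3
Highest expected payoff is 18, from A.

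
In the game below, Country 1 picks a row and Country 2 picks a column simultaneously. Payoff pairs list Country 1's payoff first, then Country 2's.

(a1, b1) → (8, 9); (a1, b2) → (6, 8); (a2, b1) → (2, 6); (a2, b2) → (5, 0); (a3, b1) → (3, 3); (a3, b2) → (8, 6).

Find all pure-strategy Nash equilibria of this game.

A profile is a Nash equilibrium when each player is best-responding to the other.
Country 1's best responses — vs b1: a1 (payoff 8); vs b2: a3 (payoff 8).
Country 2's best responses — vs a1: b1 (payoff 9); vs a2: b1 (payoff 6); vs a3: b2 (payoff 6).
Mutual best responses occur at (a1, b1) and (a3, b2); at each, neither player gains by switching.

(a1, b1) and (a3, b2)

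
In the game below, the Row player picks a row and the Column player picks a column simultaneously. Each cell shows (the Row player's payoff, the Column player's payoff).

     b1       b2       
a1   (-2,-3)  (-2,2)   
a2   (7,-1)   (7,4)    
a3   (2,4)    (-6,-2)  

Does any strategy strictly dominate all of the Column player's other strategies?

A strategy is strictly dominant if it gives the Column player a strictly higher payoff than every other strategy, against every choice by the opponent.
b1 is not dominant: against a1, b2 gives 2 > -3.
b2 is not dominant: against a3, b1 gives 4 > -2.
No single strategy is best against every opponent action.

No strictly dominant strategy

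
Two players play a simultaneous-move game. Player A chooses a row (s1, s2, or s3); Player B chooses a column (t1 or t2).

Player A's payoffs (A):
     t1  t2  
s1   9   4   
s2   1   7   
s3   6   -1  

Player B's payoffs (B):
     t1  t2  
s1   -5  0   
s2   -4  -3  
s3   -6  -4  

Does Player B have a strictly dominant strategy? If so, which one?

A strategy is strictly dominant if it gives Player B a strictly higher payoff than every other strategy, against every choice by the opponent.
t2 strictly dominates: vs s1: 0 > -5; vs s2: -3 > -4; vs s3: -4 > -6.

t2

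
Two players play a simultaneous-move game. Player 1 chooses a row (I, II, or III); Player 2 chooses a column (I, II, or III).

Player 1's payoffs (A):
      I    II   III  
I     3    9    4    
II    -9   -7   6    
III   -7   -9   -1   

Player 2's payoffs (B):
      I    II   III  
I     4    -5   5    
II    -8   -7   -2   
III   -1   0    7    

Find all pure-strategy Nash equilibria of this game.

(II, III)

A profile is a Nash equilibrium when each player is best-responding to the other.
Player 1's best responses — vs I: I (payoff 3); vs II: I (payoff 9); vs III: II (payoff 6).
Player 2's best responses — vs I: III (payoff 5); vs II: III (payoff -2); vs III: III (payoff 7).
The only mutual best response is (II, III); neither player gains by switching there.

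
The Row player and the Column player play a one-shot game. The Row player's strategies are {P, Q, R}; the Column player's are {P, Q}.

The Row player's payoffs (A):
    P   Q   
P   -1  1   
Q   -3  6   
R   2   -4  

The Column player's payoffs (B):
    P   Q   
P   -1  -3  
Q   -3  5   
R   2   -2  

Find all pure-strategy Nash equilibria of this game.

(Q, Q) and (R, P)

Find each player's best response to every opponent strategy; NE are the intersections.
The Row player's best responses — vs P: R (payoff 2); vs Q: Q (payoff 6).
The Column player's best responses — vs P: P (payoff -1); vs Q: Q (payoff 5); vs R: P (payoff 2).
Mutual best responses occur at (Q, Q) and (R, P); at each, neither player gains by switching.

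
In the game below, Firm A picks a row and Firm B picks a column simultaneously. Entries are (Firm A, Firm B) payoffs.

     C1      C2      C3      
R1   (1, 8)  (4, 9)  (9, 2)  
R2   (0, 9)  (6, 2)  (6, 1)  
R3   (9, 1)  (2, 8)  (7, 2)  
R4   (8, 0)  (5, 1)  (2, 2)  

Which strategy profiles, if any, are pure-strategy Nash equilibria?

None

Check mutual best responses: a cell is a NE iff neither player can gain by unilaterally deviating.
Firm A's best responses — vs C1: R3 (payoff 9); vs C2: R2 (payoff 6); vs C3: R1 (payoff 9).
Firm B's best responses — vs R1: C2 (payoff 9); vs R2: C1 (payoff 9); vs R3: C2 (payoff 8); vs R4: C3 (payoff 2).
No cell has both players best-responding. For instance, Firm A's best reply to C2 is R2, but against R2 Firm B prefers C1 over C2.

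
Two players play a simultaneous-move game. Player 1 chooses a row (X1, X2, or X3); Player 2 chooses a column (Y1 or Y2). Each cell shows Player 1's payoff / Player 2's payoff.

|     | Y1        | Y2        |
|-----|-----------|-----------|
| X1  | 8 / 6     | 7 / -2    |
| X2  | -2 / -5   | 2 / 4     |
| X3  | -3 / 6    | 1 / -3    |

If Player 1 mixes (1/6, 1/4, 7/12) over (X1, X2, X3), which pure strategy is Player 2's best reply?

Player 2's best reply maximizes expected payoff against the mix.
Y1: (1/6)·6 + (1/4)·(-5) + (7/12)·6 = 13/4
Y2: (1/6)·(-2) + (1/4)·4 + (7/12)·(-3) = -13/12
Highest expected payoff is 13/4, from Y1.

Y1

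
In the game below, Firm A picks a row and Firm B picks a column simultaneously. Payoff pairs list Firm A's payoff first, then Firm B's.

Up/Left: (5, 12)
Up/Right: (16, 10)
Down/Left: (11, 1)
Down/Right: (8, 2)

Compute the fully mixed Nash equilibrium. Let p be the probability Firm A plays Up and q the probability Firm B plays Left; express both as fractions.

In a mixed NE each player is indifferent between their pure strategies, so the opponent's mix sets the indifference.
Firm B indifferent between Left and Right: p·12 + (1−p)·1 = p·10 + (1−p)·2 ⟹ 1 + 11p = 2 + 8p ⟹ p = 1/3.
Firm A indifferent between Up and Down: q·5 + (1−q)·16 = q·11 + (1−q)·8 ⟹ 16 + (-11)q = 8 + 3q ⟹ q = 4/7.

p = 1/3, q = 4/7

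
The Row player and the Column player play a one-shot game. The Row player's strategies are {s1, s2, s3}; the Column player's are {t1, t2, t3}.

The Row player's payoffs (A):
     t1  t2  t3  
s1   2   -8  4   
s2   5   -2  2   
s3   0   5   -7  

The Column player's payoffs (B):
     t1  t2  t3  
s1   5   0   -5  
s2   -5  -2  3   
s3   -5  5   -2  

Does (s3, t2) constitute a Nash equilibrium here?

Holding the Column player at t2: the Row player gets 5 from s3, versus -8 from s1, -2 from s2. No profitable deviation for the Row player.
Holding the Row player at s3: the Column player gets 5 from t2, versus -5 from t1, -2 from t3. No profitable deviation for the Column player either.

Yes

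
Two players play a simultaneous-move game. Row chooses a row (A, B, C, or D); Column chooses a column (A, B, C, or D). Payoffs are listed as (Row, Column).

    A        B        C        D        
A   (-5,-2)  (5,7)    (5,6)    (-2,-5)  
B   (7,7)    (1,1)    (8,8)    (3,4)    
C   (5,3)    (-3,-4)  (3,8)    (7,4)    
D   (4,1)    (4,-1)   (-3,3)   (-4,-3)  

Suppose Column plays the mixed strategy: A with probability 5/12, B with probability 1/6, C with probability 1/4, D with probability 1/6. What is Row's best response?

B

Compute Row's expected payoff from each pure strategy against the given mix.
A: (5/12)·(-5) + (1/6)·5 + (1/4)·5 + (1/6)·(-2) = -1/3
B: (5/12)·7 + (1/6)·1 + (1/4)·8 + (1/6)·3 = 67/12
C: (5/12)·5 + (1/6)·(-3) + (1/4)·3 + (1/6)·7 = 7/2
D: (5/12)·4 + (1/6)·4 + (1/4)·(-3) + (1/6)·(-4) = 11/12
Highest expected payoff is 67/12, from B.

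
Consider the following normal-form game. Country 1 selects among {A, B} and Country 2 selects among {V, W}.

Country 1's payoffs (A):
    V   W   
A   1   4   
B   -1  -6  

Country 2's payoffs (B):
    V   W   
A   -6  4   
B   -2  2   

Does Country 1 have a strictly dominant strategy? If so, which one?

Check whether one of Country 1's strategies beats all alternatives regardless of what the opponent does.
A strictly dominates: vs V: 1 > -1; vs W: 4 > -6.

A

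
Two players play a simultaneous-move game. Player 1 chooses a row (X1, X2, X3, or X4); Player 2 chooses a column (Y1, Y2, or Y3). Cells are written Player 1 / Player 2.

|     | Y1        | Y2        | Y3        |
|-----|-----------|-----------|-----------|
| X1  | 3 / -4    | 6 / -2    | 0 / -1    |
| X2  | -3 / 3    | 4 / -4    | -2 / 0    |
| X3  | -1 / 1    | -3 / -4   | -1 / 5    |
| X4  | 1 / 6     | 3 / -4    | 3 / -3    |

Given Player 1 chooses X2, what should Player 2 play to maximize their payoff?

With Player 1 fixed at X2, Player 2's payoffs are: Y1 → 3, Y2 → -4, Y3 → 0.
The maximum is 3, achieved by Y1.

Y1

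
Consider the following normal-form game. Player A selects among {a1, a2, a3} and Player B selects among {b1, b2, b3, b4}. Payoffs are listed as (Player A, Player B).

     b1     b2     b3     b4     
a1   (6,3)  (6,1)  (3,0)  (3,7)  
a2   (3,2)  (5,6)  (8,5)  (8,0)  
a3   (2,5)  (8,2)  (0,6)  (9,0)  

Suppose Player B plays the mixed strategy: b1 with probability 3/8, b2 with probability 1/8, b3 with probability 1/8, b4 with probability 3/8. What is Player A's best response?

Compute Player A's expected payoff from each pure strategy against the given mix.
a1: (3/8)·6 + (1/8)·6 + (1/8)·3 + (3/8)·3 = 9/2
a2: (3/8)·3 + (1/8)·5 + (1/8)·8 + (3/8)·8 = 23/4
a3: (3/8)·2 + (1/8)·8 + (1/8)·0 + (3/8)·9 = 41/8
Highest expected payoff is 23/4, from a2.

a2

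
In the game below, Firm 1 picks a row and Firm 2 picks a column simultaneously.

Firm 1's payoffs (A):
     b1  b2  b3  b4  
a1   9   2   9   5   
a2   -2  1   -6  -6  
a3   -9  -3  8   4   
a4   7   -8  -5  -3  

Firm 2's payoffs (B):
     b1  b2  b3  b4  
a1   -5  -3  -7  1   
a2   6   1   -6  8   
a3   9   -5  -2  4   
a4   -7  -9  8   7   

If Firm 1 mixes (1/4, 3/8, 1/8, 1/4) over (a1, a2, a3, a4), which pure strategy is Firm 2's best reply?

Compute Firm 2's expected payoff from each pure strategy against the given mix.
b1: (1/4)·(-5) + (3/8)·6 + (1/8)·9 + (1/4)·(-7) = 3/8
b2: (1/4)·(-3) + (3/8)·1 + (1/8)·(-5) + (1/4)·(-9) = -13/4
b3: (1/4)·(-7) + (3/8)·(-6) + (1/8)·(-2) + (1/4)·8 = -9/4
b4: (1/4)·1 + (3/8)·8 + (1/8)·4 + (1/4)·7 = 11/2
Highest expected payoff is 11/2, from b4.

b4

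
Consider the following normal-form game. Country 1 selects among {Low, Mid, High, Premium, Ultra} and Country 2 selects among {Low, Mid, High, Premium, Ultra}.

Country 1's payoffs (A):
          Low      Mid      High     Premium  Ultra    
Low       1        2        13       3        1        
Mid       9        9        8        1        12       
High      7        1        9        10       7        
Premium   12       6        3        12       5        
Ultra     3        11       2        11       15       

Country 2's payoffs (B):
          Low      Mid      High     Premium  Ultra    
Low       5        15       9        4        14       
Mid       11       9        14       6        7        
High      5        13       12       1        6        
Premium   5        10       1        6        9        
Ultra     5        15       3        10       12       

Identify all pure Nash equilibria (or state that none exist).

Check mutual best responses: a cell is a NE iff neither player can gain by unilaterally deviating.
Country 1's best responses — vs Low: Premium (payoff 12); vs Mid: Ultra (payoff 11); vs High: Low (payoff 13); vs Premium: Premium (payoff 12); vs Ultra: Ultra (payoff 15).
Country 2's best responses — vs Low: Mid (payoff 15); vs Mid: High (payoff 14); vs High: Mid (payoff 13); vs Premium: Mid (payoff 10); vs Ultra: Mid (payoff 15).
The only mutual best response is (Ultra, Mid); neither player gains by switching there.

(Ultra, Mid)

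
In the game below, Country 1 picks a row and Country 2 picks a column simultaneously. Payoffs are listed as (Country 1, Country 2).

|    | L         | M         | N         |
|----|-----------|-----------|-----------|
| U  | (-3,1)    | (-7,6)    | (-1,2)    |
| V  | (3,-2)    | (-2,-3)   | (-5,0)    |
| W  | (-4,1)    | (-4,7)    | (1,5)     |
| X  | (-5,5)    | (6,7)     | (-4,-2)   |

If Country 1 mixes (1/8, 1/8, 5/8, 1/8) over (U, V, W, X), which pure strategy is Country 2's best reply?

M

Country 2's best reply maximizes expected payoff against the mix.
L: (1/8)·1 + (1/8)·(-2) + (5/8)·1 + (1/8)·5 = 9/8
M: (1/8)·6 + (1/8)·(-3) + (5/8)·7 + (1/8)·7 = 45/8
N: (1/8)·2 + (1/8)·0 + (5/8)·5 + (1/8)·(-2) = 25/8
Highest expected payoff is 45/8, from M.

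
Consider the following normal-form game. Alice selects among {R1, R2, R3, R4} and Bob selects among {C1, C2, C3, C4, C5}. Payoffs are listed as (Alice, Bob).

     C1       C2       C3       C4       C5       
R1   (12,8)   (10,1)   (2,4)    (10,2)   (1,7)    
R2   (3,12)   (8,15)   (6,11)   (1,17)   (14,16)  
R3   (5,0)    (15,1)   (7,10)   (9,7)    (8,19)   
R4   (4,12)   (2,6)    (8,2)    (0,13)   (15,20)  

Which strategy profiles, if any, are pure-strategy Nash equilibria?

Check mutual best responses: a cell is a NE iff neither player can gain by unilaterally deviating.
Alice's best responses — vs C1: R1 (payoff 12); vs C2: R3 (payoff 15); vs C3: R4 (payoff 8); vs C4: R1 (payoff 10); vs C5: R4 (payoff 15).
Bob's best responses — vs R1: C1 (payoff 8); vs R2: C4 (payoff 17); vs R3: C5 (payoff 19); vs R4: C5 (payoff 20).
Mutual best responses occur at (R1, C1) and (R4, C5); at each, neither player gains by switching.

(R1, C1) and (R4, C5)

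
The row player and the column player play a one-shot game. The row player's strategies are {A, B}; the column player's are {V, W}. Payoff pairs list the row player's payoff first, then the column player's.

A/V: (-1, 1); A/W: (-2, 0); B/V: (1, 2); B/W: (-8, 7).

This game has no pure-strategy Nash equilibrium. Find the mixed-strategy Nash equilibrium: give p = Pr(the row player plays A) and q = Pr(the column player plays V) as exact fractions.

In a mixed NE each player is indifferent between their pure strategies, so the opponent's mix sets the indifference.
The column player indifferent between V and W: p·1 + (1−p)·2 = p·0 + (1−p)·7 ⟹ 2 + (-1)p = 7 + (-7)p ⟹ p = 5/6.
The row player indifferent between A and B: q·(-1) + (1−q)·(-2) = q·1 + (1−q)·(-8) ⟹ (-2) + 1q = (-8) + 9q ⟹ q = 3/4.

p = 5/6, q = 3/4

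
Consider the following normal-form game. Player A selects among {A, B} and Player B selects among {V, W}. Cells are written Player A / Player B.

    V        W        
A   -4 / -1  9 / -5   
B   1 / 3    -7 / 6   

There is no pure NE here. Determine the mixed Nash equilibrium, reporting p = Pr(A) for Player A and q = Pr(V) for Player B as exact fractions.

p = 3/7, q = 16/21

In a mixed NE each player is indifferent between their pure strategies, so the opponent's mix sets the indifference.
Player B indifferent between V and W: p·(-1) + (1−p)·3 = p·(-5) + (1−p)·6 ⟹ 3 + (-4)p = 6 + (-11)p ⟹ p = 3/7.
Player A indifferent between A and B: q·(-4) + (1−q)·9 = q·1 + (1−q)·(-7) ⟹ 9 + (-13)q = (-7) + 8q ⟹ q = 16/21.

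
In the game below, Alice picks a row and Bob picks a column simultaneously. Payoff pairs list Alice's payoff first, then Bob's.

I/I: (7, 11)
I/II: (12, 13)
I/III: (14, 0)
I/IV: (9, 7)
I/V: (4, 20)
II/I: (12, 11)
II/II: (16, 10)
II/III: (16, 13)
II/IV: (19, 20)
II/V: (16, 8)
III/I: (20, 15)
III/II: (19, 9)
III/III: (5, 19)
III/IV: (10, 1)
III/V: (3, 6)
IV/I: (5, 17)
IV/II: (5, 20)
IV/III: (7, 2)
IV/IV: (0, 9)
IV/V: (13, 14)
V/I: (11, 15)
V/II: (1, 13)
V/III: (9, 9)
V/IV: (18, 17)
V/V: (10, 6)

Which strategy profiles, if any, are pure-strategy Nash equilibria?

(II, IV)

Find each player's best response to every opponent strategy; NE are the intersections.
Alice's best responses — vs I: III (payoff 20); vs II: III (payoff 19); vs III: II (payoff 16); vs IV: II (payoff 19); vs V: II (payoff 16).
Bob's best responses — vs I: V (payoff 20); vs II: IV (payoff 20); vs III: III (payoff 19); vs IV: II (payoff 20); vs V: IV (payoff 17).
The only mutual best response is (II, IV); neither player gains by switching there.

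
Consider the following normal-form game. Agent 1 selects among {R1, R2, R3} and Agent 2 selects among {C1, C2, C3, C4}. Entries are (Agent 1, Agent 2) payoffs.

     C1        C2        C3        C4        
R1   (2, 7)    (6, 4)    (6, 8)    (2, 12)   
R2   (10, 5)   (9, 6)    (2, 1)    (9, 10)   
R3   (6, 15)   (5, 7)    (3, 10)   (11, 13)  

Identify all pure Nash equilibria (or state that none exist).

Check mutual best responses: a cell is a NE iff neither player can gain by unilaterally deviating.
Agent 1's best responses — vs C1: R2 (payoff 10); vs C2: R2 (payoff 9); vs C3: R1 (payoff 6); vs C4: R3 (payoff 11).
Agent 2's best responses — vs R1: C4 (payoff 12); vs R2: C4 (payoff 10); vs R3: C1 (payoff 15).
No cell has both players best-responding. For instance, Agent 1's best reply to C1 is R2, but against R2 Agent 2 prefers C4 over C1.

There is no pure-strategy Nash equilibrium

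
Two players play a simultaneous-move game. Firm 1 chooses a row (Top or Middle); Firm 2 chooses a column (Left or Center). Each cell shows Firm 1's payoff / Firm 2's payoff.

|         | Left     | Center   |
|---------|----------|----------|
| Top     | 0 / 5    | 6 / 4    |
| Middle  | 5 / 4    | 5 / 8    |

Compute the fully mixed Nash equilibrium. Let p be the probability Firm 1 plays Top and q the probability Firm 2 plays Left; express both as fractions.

Each player's mixing probability is pinned down by making the *other* player indifferent.
Firm 2 indifferent between Left and Center: p·5 + (1−p)·4 = p·4 + (1−p)·8 ⟹ 4 + 1p = 8 + (-4)p ⟹ p = 4/5.
Firm 1 indifferent between Top and Middle: q·0 + (1−q)·6 = q·5 + (1−q)·5 ⟹ 6 + (-6)q = 5 + 0q ⟹ q = 1/6.

p = 4/5, q = 1/6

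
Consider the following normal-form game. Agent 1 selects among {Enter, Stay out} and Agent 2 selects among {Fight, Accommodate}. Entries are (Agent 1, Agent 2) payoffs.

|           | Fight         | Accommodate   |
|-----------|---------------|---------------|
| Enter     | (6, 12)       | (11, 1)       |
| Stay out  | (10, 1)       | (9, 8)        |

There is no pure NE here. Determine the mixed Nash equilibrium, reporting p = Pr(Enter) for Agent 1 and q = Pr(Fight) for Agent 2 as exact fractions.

p = 7/18, q = 1/3

In a mixed NE each player is indifferent between their pure strategies, so the opponent's mix sets the indifference.
Agent 2 indifferent between Fight and Accommodate: p·12 + (1−p)·1 = p·1 + (1−p)·8 ⟹ 1 + 11p = 8 + (-7)p ⟹ p = 7/18.
Agent 1 indifferent between Enter and Stay out: q·6 + (1−q)·11 = q·10 + (1−q)·9 ⟹ 11 + (-5)q = 9 + 1q ⟹ q = 1/3.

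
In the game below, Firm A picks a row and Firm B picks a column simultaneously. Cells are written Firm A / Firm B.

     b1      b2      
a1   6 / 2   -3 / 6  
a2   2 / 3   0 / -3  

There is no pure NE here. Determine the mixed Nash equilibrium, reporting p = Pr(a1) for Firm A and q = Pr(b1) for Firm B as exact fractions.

p = 3/5, q = 3/7

Each player's mixing probability is pinned down by making the *other* player indifferent.
Firm B indifferent between b1 and b2: p·2 + (1−p)·3 = p·6 + (1−p)·(-3) ⟹ 3 + (-1)p = (-3) + 9p ⟹ p = 3/5.
Firm A indifferent between a1 and a2: q·6 + (1−q)·(-3) = q·2 + (1−q)·0 ⟹ (-3) + 9q = 0 + 2q ⟹ q = 3/7.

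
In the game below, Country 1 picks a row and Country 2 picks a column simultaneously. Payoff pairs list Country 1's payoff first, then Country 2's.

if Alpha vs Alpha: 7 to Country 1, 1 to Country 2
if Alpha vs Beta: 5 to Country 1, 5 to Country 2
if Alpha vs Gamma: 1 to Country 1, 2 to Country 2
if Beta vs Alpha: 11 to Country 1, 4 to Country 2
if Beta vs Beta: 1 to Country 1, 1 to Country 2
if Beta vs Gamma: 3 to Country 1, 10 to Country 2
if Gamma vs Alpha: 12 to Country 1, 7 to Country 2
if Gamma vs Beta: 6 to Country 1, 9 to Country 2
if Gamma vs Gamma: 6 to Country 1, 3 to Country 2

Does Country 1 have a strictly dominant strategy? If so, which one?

Check whether one of Country 1's strategies beats all alternatives regardless of what the opponent does.
Gamma strictly dominates: vs Alpha: 12 > each of {7, 11}; vs Beta: 6 > each of {5, 1}; vs Gamma: 6 > each of {1, 3}.

Gamma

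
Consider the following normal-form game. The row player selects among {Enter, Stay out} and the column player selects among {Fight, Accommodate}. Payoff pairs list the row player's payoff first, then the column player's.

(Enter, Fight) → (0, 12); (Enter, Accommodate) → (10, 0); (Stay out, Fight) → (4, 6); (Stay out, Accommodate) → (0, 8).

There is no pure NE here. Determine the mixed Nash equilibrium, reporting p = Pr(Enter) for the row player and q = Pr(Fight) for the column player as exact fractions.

Each player's mixing probability is pinned down by making the *other* player indifferent.
The column player indifferent between Fight and Accommodate: p·12 + (1−p)·6 = p·0 + (1−p)·8 ⟹ 6 + 6p = 8 + (-8)p ⟹ p = 1/7.
The row player indifferent between Enter and Stay out: q·0 + (1−q)·10 = q·4 + (1−q)·0 ⟹ 10 + (-10)q = 0 + 4q ⟹ q = 5/7.

p = 1/7, q = 5/7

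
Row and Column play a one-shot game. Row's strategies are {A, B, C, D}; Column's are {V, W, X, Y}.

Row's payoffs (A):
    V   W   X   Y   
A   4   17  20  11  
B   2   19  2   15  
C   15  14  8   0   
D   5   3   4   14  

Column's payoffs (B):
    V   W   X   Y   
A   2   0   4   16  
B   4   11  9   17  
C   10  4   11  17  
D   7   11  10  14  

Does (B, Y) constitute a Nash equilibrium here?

Holding Column at Y: Row gets 15 from B, versus 11 from A, 0 from C, 14 from D. No profitable deviation for Row.
Holding Row at B: Column gets 17 from Y, versus 4 from V, 11 from W, 9 from X. No profitable deviation for Column either.

Yes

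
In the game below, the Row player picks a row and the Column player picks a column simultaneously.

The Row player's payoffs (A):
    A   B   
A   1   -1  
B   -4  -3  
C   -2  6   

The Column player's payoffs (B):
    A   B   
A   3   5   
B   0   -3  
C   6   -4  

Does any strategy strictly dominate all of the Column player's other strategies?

A strategy is strictly dominant if it gives the Column player a strictly higher payoff than every other strategy, against every choice by the opponent.
A is not dominant: against A, B gives 5 > 3.
B is not dominant: against B, A gives 0 > -3.
No single strategy is best against every opponent action.

None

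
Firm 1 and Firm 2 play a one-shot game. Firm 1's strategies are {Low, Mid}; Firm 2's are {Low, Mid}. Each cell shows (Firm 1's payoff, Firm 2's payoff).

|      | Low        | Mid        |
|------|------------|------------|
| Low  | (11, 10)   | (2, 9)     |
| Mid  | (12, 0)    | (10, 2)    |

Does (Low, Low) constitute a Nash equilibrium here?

Holding Firm 2 at Low: Firm 1 gets 11 from Low but could get 12 by switching to Mid. Firm 1 has a profitable deviation.

No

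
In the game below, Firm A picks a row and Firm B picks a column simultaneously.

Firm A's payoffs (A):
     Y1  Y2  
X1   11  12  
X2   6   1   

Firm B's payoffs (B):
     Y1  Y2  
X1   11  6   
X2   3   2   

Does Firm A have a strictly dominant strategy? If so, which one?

X1

A strategy is strictly dominant if it gives Firm A a strictly higher payoff than every other strategy, against every choice by the opponent.
X1 strictly dominates: vs Y1: 11 > 6; vs Y2: 12 > 1.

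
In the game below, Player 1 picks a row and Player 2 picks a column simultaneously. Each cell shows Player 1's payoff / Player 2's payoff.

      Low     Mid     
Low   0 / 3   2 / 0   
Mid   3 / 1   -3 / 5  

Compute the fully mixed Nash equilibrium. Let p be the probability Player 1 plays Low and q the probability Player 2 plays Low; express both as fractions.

In a mixed NE each player is indifferent between their pure strategies, so the opponent's mix sets the indifference.
Player 2 indifferent between Low and Mid: p·3 + (1−p)·1 = p·0 + (1−p)·5 ⟹ 1 + 2p = 5 + (-5)p ⟹ p = 4/7.
Player 1 indifferent between Low and Mid: q·0 + (1−q)·2 = q·3 + (1−q)·(-3) ⟹ 2 + (-2)q = (-3) + 6q ⟹ q = 5/8.

p = 4/7, q = 5/8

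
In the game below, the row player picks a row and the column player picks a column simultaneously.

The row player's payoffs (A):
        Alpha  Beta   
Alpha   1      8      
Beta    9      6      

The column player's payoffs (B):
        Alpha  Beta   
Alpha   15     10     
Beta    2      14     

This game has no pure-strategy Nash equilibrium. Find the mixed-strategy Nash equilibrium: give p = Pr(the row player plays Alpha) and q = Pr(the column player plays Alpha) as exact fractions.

p = 12/17, q = 1/5

Each player's mixing probability is pinned down by making the *other* player indifferent.
The column player indifferent between Alpha and Beta: p·15 + (1−p)·2 = p·10 + (1−p)·14 ⟹ 2 + 13p = 14 + (-4)p ⟹ p = 12/17.
The row player indifferent between Alpha and Beta: q·1 + (1−q)·8 = q·9 + (1−q)·6 ⟹ 8 + (-7)q = 6 + 3q ⟹ q = 1/5.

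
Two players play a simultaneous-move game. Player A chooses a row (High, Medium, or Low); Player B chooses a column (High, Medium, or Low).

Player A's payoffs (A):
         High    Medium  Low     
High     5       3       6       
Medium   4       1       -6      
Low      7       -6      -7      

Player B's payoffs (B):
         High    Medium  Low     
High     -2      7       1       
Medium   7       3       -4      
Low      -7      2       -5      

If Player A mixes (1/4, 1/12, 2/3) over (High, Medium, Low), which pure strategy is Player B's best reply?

Compute Player B's expected payoff from each pure strategy against the given mix.
High: (1/4)·(-2) + (1/12)·7 + (2/3)·(-7) = -55/12
Medium: (1/4)·7 + (1/12)·3 + (2/3)·2 = 10/3
Low: (1/4)·1 + (1/12)·(-4) + (2/3)·(-5) = -41/12
Highest expected payoff is 10/3, from Medium.

Medium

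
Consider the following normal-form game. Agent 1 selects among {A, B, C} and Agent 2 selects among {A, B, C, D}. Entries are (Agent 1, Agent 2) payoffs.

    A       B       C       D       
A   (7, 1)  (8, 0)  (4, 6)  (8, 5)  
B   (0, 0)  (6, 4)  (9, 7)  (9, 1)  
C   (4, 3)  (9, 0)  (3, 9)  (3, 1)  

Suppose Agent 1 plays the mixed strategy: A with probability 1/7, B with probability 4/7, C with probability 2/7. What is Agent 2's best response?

Compute Agent 2's expected payoff from each pure strategy against the given mix.
A: (1/7)·1 + (4/7)·0 + (2/7)·3 = 1
B: (1/7)·0 + (4/7)·4 + (2/7)·0 = 16/7
C: (1/7)·6 + (4/7)·7 + (2/7)·9 = 52/7
D: (1/7)·5 + (4/7)·1 + (2/7)·1 = 11/7
Highest expected payoff is 52/7, from C.

C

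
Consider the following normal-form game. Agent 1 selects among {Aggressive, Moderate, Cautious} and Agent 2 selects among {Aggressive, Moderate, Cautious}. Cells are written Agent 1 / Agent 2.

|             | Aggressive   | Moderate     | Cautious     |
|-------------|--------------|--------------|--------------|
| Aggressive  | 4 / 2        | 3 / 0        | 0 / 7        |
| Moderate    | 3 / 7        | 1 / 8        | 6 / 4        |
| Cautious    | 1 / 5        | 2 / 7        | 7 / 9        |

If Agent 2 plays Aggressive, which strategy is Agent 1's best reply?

Aggressive

With Agent 2 fixed at Aggressive, Agent 1's payoffs are: Aggressive → 4, Moderate → 3, Cautious → 1.
The maximum is 4, achieved by Aggressive.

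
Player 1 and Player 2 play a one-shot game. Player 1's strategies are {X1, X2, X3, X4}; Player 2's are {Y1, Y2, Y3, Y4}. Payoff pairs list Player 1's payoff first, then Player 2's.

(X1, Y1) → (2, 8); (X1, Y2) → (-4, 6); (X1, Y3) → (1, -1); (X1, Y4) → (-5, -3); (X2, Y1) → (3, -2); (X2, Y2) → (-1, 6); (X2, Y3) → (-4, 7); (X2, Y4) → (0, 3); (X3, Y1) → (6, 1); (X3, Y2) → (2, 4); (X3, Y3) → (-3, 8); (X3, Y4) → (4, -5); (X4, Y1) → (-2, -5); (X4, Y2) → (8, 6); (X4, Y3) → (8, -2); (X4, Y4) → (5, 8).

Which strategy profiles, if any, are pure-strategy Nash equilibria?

(X4, Y4)

A profile is a Nash equilibrium when each player is best-responding to the other.
Player 1's best responses — vs Y1: X3 (payoff 6); vs Y2: X4 (payoff 8); vs Y3: X4 (payoff 8); vs Y4: X4 (payoff 5).
Player 2's best responses — vs X1: Y1 (payoff 8); vs X2: Y3 (payoff 7); vs X3: Y3 (payoff 8); vs X4: Y4 (payoff 8).
The only mutual best response is (X4, Y4); neither player gains by switching there.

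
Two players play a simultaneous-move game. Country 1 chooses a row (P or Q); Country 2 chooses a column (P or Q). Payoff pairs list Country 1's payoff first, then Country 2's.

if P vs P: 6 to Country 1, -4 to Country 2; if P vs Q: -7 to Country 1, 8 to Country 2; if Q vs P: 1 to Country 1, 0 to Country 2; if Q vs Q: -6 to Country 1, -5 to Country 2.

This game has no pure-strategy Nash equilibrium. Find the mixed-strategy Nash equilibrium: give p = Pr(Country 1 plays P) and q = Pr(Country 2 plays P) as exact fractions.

p = 5/17, q = 1/6

In a mixed NE each player is indifferent between their pure strategies, so the opponent's mix sets the indifference.
Country 2 indifferent between P and Q: p·(-4) + (1−p)·0 = p·8 + (1−p)·(-5) ⟹ 0 + (-4)p = (-5) + 13p ⟹ p = 5/17.
Country 1 indifferent between P and Q: q·6 + (1−q)·(-7) = q·1 + (1−q)·(-6) ⟹ (-7) + 13q = (-6) + 7q ⟹ q = 1/6.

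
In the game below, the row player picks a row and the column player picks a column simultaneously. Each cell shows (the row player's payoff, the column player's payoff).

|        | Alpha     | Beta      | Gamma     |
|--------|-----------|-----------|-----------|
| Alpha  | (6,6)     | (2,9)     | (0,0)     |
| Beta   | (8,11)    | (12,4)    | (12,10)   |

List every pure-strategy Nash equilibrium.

Check mutual best responses: a cell is a NE iff neither player can gain by unilaterally deviating.
The row player's best responses — vs Alpha: Beta (payoff 8); vs Beta: Beta (payoff 12); vs Gamma: Beta (payoff 12).
The column player's best responses — vs Alpha: Beta (payoff 9); vs Beta: Alpha (payoff 11).
The only mutual best response is (Beta, Alpha); neither player gains by switching there.

(Beta, Alpha)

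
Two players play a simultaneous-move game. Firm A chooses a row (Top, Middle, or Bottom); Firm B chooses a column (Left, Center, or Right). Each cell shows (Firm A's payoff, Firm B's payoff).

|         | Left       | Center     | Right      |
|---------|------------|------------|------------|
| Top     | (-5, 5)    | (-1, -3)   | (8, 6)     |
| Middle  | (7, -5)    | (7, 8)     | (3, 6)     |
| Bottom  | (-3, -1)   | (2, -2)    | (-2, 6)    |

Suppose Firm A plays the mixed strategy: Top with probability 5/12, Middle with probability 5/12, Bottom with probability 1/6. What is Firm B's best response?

Firm B's best reply maximizes expected payoff against the mix.
Left: (5/12)·5 + (5/12)·(-5) + (1/6)·(-1) = -1/6
Center: (5/12)·(-3) + (5/12)·8 + (1/6)·(-2) = 7/4
Right: (5/12)·6 + (5/12)·6 + (1/6)·6 = 6
Highest expected payoff is 6, from Right.

Right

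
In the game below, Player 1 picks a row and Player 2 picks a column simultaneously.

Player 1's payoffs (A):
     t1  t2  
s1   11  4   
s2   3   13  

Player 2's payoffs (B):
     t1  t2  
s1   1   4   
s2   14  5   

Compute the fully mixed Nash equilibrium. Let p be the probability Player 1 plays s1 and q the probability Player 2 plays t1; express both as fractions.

Each player's mixing probability is pinned down by making the *other* player indifferent.
Player 2 indifferent between t1 and t2: p·1 + (1−p)·14 = p·4 + (1−p)·5 ⟹ 14 + (-13)p = 5 + (-1)p ⟹ p = 3/4.
Player 1 indifferent between s1 and s2: q·11 + (1−q)·4 = q·3 + (1−q)·13 ⟹ 4 + 7q = 13 + (-10)q ⟹ q = 9/17.

p = 3/4, q = 9/17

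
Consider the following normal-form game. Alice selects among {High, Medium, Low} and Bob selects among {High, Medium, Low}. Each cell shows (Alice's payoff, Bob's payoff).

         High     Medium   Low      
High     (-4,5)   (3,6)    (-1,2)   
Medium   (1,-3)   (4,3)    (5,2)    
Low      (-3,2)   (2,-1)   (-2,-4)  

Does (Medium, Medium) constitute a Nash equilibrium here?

Holding Bob at Medium: Alice gets 4 from Medium, versus 3 from High, 2 from Low. No profitable deviation for Alice.
Holding Alice at Medium: Bob gets 3 from Medium, versus -3 from High, 2 from Low. No profitable deviation for Bob either.

Yes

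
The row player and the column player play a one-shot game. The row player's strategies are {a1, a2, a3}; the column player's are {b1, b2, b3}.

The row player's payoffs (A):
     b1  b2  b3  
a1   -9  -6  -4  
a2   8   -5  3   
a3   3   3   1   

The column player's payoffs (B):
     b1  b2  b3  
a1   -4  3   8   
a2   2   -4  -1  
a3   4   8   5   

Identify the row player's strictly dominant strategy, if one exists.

No strictly dominant strategy

A strategy is strictly dominant if it gives the row player a strictly higher payoff than every other strategy, against every choice by the opponent.
a1 is not dominant: against b1, a2 gives 8 > -9.
a2 is not dominant: against b2, a3 gives 3 > -5.
a3 is not dominant: against b1, a2 gives 8 > 3.
No single strategy is best against every opponent action.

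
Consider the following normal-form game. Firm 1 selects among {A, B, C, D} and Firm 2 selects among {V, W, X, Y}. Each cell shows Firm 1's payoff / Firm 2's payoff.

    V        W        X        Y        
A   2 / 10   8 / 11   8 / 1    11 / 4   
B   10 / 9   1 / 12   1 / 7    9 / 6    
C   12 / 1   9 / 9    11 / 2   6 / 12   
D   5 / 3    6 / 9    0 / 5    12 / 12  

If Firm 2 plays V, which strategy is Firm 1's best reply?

With Firm 2 fixed at V, Firm 1's payoffs are: A → 2, B → 10, C → 12, D → 5.
The maximum is 12, achieved by C.

C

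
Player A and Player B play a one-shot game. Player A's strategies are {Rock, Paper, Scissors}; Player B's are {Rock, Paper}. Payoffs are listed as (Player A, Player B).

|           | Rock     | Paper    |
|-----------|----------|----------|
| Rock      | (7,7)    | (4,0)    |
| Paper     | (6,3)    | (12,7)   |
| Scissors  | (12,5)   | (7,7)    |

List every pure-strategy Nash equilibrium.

Find each player's best response to every opponent strategy; NE are the intersections.
Player A's best responses — vs Rock: Scissors (payoff 12); vs Paper: Paper (payoff 12).
Player B's best responses — vs Rock: Rock (payoff 7); vs Paper: Paper (payoff 7); vs Scissors: Paper (payoff 7).
The only mutual best response is (Paper, Paper); neither player gains by switching there.

(Paper, Paper)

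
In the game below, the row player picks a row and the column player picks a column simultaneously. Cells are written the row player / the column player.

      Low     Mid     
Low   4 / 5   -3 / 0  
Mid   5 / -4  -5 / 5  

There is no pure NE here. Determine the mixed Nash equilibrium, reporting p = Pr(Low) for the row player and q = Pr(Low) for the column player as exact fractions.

In a mixed NE each player is indifferent between their pure strategies, so the opponent's mix sets the indifference.
The column player indifferent between Low and Mid: p·5 + (1−p)·(-4) = p·0 + (1−p)·5 ⟹ (-4) + 9p = 5 + (-5)p ⟹ p = 9/14.
The row player indifferent between Low and Mid: q·4 + (1−q)·(-3) = q·5 + (1−q)·(-5) ⟹ (-3) + 7q = (-5) + 10q ⟹ q = 2/3.

p = 9/14, q = 2/3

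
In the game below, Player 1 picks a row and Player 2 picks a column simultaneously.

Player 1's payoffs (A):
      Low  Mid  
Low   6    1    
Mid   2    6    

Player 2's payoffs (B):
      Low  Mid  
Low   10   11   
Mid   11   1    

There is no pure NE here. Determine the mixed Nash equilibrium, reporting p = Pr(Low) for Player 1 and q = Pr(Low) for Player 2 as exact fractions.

In a mixed NE each player is indifferent between their pure strategies, so the opponent's mix sets the indifference.
Player 2 indifferent between Low and Mid: p·10 + (1−p)·11 = p·11 + (1−p)·1 ⟹ 11 + (-1)p = 1 + 10p ⟹ p = 10/11.
Player 1 indifferent between Low and Mid: q·6 + (1−q)·1 = q·2 + (1−q)·6 ⟹ 1 + 5q = 6 + (-4)q ⟹ q = 5/9.

p = 10/11, q = 5/9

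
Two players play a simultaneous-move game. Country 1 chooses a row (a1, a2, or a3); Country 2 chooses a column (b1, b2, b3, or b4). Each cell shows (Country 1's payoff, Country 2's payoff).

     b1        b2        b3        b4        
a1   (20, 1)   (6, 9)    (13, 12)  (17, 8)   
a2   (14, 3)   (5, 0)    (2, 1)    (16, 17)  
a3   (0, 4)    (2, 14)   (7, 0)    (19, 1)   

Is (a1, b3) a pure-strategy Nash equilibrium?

Yes

Holding Country 2 at b3: Country 1 gets 13 from a1, versus 2 from a2, 7 from a3. No profitable deviation for Country 1.
Holding Country 1 at a1: Country 2 gets 12 from b3, versus 1 from b1, 9 from b2, 8 from b4. No profitable deviation for Country 2 either.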